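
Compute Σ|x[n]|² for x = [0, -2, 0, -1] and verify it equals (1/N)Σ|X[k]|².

Time domain:
Σ|x[n]|² = |0|² + |-2|² + |0|² + |-1|² = 5.0000

Frequency domain:
(1/4)Σ|X[k]|² = (1/4)(|-3|² + |1i|² + |3|² + |-1i|²) = (1/4)·20.0000 = 5.0000

Both sides agree, confirming Parseval's theorem.

Σ|x[n]|² = (1/N)Σ|X[k]|² = 5.0000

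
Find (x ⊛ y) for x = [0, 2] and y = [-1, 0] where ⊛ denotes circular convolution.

(x ⊛ y)[n] = Σ(m=0 to 1) x[m] · y[(n-m) mod 2]

Computing each output sample:
(x ⊛ y)[0] = 0
(x ⊛ y)[1] = -2

x ⊛ y = [0, -2]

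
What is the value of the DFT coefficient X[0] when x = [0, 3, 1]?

X[0] = Σ(n=0 to 2) x[n] · ω_3^0 = Σ x[n]
= (0) + (3) + (1)

X[0] = 4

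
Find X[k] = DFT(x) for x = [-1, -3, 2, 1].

X[k] = Σ(n=0 to 3) x[n] · ω_4^(nk)
where ω_4 = e^(-2πi/4)

Computing each X[k]:
X[0] = -1
X[1] = -3+4i
X[2] = 3
X[3] = -3-4i

X = [-1, -3+4i, 3, -3-4i]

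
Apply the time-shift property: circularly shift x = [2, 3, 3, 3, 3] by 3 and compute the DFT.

Time shift by 3: X_shifted[k] = ω_5^(3k) · X[k]
Shifted x = [3, 3, 3, 2, 3]

DFT(x[n-3]) = [14, 0.8090-0.5878i, -0.3090+0.9511i, -0.3090-0.9511i, 0.8090+0.5878i]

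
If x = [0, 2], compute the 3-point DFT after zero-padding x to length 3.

Original 2-point DFT: [2, -2]
Zero-padded 3-point DFT provides frequency interpolation.

DFT_3([x, 0, ...]) = [2, -1.0000-1.7321i, -1.0000+1.7321i]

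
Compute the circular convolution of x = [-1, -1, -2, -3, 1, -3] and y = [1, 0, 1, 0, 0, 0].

(x ⊛ y)[n] = Σ(m=0 to 5) x[m] · y[(n-m) mod 6]

Computing each output sample:
(x ⊛ y)[0] = 0
(x ⊛ y)[1] = -4
(x ⊛ y)[2] = -3
(x ⊛ y)[3] = -4
(x ⊛ y)[4] = -1
(x ⊛ y)[5] = -6

x ⊛ y = [0, -4, -3, -4, -1, -6]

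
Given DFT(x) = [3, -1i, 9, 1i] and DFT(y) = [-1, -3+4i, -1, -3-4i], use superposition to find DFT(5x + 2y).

By linearity: DFT(5x + 2y) = 5·DFT(x) + 2·DFT(y)
= 5·[3, -1i, 9, 1i] + 2·[-1, -3+4i, -1, -3-4i]

Computing element-wise:
Z[0] = 5·(3) + 2·(-1) = 13
Z[1] = 5·(-1i) + 2·(-3+4i) = -6+3i
Z[2] = 5·(9) + 2·(-1) = 43
Z[3] = 5·(1i) + 2·(-3-4i) = -6-3i

DFT(5x + 2y) = 5·X + 2·Y = [13, -6+3i, 43, -6-3i]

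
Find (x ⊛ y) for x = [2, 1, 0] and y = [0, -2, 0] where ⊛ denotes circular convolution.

(x ⊛ y)[n] = Σ(m=0 to 2) x[m] · y[(n-m) mod 3]

Computing each output sample:
(x ⊛ y)[0] = 0
(x ⊛ y)[1] = -4
(x ⊛ y)[2] = -2

x ⊛ y = [0, -4, -2]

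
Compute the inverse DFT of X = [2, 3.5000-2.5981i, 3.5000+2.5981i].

x[n] = (1/3) Σ(k=0 to 2) X[k] · e^(2πikn/3)

Computing each x[n]:
x[0] = 3
x[1] = 1
x[2] = -2

x = [3, 1, -2]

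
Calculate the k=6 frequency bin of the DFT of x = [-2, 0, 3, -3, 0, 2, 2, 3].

X[6] = Σ(n=0 to 7) x[n] · ω_8^(6n) where ω_8 = e^(-2πi/8)
= (-2)·ω_8^0 + (0)·ω_8^6 + (3)·ω_8^12 + (-3)·ω_8^18 + (0)·ω_8^24 + (2)·ω_8^30 + (2)·ω_8^36 + (3)·ω_8^42

X[6] = -7+2i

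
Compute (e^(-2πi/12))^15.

Since ω_12^12 = 1, powers reduce modulo 12.
15 mod 12 = 3
So ω_12^15 = ω_12^3 = e^(-2πi·3/12)

ω_12^15 = ω_12^3 = -1i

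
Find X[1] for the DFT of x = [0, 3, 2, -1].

X[1] = Σ(n=0 to 3) x[n] · ω_4^(1n) where ω_4 = e^(-2πi/4)
= (0)·ω_4^0 + (3)·ω_4^1 + (2)·ω_4^2 + (-1)·ω_4^3

X[1] = -2-4i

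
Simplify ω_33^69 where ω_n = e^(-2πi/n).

Since ω_33^33 = 1, powers reduce modulo 33.
69 mod 33 = 3
So ω_33^69 = ω_33^3 = e^(-2πi·3/33)

ω_33^69 = ω_33^3 = 0.8413-0.5406i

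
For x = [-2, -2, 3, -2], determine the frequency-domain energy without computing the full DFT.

Parseval: Σ|x[n]|² = (1/N)Σ|X[k]|², so Σ|X[k]|² = N·Σ|x[n]|² = 4·21.0000

Σ|X[k]|² = N·Σ|x[n]|² = 4·21.0000 = 84.0000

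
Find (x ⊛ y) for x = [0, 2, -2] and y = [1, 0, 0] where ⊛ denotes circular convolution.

(x ⊛ y)[n] = Σ(m=0 to 2) x[m] · y[(n-m) mod 3]

Computing each output sample:
(x ⊛ y)[0] = 0
(x ⊛ y)[1] = 2
(x ⊛ y)[2] = -2

x ⊛ y = [0, 2, -2]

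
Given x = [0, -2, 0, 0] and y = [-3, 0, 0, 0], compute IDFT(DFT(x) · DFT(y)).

(x ⊛ y)[n] = Σ(m=0 to 3) x[m] · y[(n-m) mod 4]

Computing each output sample:
(x ⊛ y)[0] = 0
(x ⊛ y)[1] = 6
(x ⊛ y)[2] = 0
(x ⊛ y)[3] = 0

x ⊛ y = [0, 6, 0, 0]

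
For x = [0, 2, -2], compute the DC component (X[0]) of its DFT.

X[0] = Σ(n=0 to 2) x[n] · ω_3^0 = Σ x[n]
= (0) + (2) + (-2)

X[0] = 0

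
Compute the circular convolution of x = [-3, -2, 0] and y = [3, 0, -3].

(x ⊛ y)[n] = Σ(m=0 to 2) x[m] · y[(n-m) mod 3]

Computing each output sample:
(x ⊛ y)[0] = -3
(x ⊛ y)[1] = -6
(x ⊛ y)[2] = 9

x ⊛ y = [-3, -6, 9]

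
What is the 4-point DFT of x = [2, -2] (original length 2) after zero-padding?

Original 2-point DFT: [0, 4]
Zero-padded 4-point DFT provides frequency interpolation.

DFT_4([x, 0, ...]) = [0, 2+2i, 4, 2-2i]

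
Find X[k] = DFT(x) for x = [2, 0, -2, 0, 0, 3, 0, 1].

X[k] = Σ(n=0 to 7) x[n] · ω_8^(nk)
where ω_8 = e^(-2πi/8)

Computing each X[k]:
X[0] = 4
X[1] = 0.5858+4.8284i
X[2] = 4-2i
X[3] = 3.4142+0.8284i
X[4] = -4
X[5] = 3.4142-0.8284i
X[6] = 4+2i
X[7] = 0.5858-4.8284i

X = [4, 0.5858+4.8284i, 4-2i, 3.4142+0.8284i, -4, 3.4142-0.8284i, 4+2i, 0.5858-4.8284i]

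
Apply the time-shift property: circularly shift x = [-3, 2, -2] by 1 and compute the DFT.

Time shift by 1: X_shifted[k] = ω_3^(1k) · X[k]
Shifted x = [-2, -3, 2]

DFT(x[n-1]) = [-3, -1.5000+4.3301i, -1.5000-4.3301i]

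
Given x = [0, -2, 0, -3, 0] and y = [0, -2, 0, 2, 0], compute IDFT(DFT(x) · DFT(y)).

(x ⊛ y)[n] = Σ(m=0 to 4) x[m] · y[(n-m) mod 5]

Computing each output sample:
(x ⊛ y)[0] = 0
(x ⊛ y)[1] = -6
(x ⊛ y)[2] = 4
(x ⊛ y)[3] = 0
(x ⊛ y)[4] = 2

x ⊛ y = [0, -6, 4, 0, 2]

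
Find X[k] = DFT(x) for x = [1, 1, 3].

X[k] = Σ(n=0 to 2) x[n] · ω_3^(nk)
where ω_3 = e^(-2πi/3)

Computing each X[k]:
X[0] = 5
X[1] = -1.0000+1.7321i
X[2] = -1.0000-1.7321i

X = [5, -1.0000+1.7321i, -1.0000-1.7321i]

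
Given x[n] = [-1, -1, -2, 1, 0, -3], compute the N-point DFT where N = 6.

X[k] = Σ(n=0 to 5) x[n] · ω_6^(nk)
where ω_6 = e^(-2πi/6)

Computing each X[k]:
X[0] = -6
X[1] = -3
X[2] = 3.0000-3.4641i
X[3] = 0
X[4] = 3.0000+3.4641i
X[5] = -3

X = [-6, -3, 3.0000-3.4641i, 0, 3.0000+3.4641i, -3]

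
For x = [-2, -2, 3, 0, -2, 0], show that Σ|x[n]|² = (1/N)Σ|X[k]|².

Time domain:
Σ|x[n]|² = |-2|² + |-2|² + |3|² + |0|² + |-2|² + |0|² = 21.0000

Frequency domain:
(1/6)Σ|X[k]|² = (1/6)(|-3|² + |-3.5000-2.5981i|² + |-1.5000+6.0622i|² + |1|² + |-1.5000-6.0622i|² + |-3.5000+2.5981i|²) = (1/6)·126.0000 = 21.0000

Both sides agree, confirming Parseval's theorem.

Σ|x[n]|² = (1/N)Σ|X[k]|² = 21.0000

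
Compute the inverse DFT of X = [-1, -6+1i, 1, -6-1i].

x[n] = (1/4) Σ(k=0 to 3) X[k] · e^(2πikn/4)

Computing each x[n]:
x[0] = -3
x[1] = -1
x[2] = 3
x[3] = 0

x = [-3, -1, 3, 0]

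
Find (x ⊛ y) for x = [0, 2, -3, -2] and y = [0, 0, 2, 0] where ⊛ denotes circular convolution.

(x ⊛ y)[n] = Σ(m=0 to 3) x[m] · y[(n-m) mod 4]

Computing each output sample:
(x ⊛ y)[0] = -6
(x ⊛ y)[1] = -4
(x ⊛ y)[2] = 0
(x ⊛ y)[3] = 4

x ⊛ y = [-6, -4, 0, 4]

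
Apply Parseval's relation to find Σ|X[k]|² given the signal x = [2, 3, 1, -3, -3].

Parseval: Σ|x[n]|² = (1/N)Σ|X[k]|², so Σ|X[k]|² = N·Σ|x[n]|² = 5·32.0000

Σ|X[k]|² = N·Σ|x[n]|² = 5·32.0000 = 160.0000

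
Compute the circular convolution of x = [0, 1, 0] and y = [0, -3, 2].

(x ⊛ y)[n] = Σ(m=0 to 2) x[m] · y[(n-m) mod 3]

Computing each output sample:
(x ⊛ y)[0] = 2
(x ⊛ y)[1] = 0
(x ⊛ y)[2] = -3

x ⊛ y = [2, 0, -3]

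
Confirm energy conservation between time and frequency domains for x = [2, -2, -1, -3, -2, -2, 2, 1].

Time domain:
Σ|x[n]|² = |2|² + |-2|² + |-1|² + |-3|² + |-2|² + |-2|² + |2|² + |1|² = 31.0000

Frequency domain:
(1/8)Σ|X[k]|² = (1/8)(|-5|² + |6.8284+5.8284i|² + |-1+2i|² + |1.1716-0.1716i|² + |7|² + |1.1716+0.1716i|² + |-1-2i|² + |6.8284-5.8284i|²) = (1/8)·248.0000 = 31.0000

Both sides agree, confirming Parseval's theorem.

Σ|x[n]|² = (1/N)Σ|X[k]|² = 31.0000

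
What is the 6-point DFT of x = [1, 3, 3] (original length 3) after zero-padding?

Original 3-point DFT: [7, -2, -2]
Zero-padded 6-point DFT provides frequency interpolation.

DFT_6([x, 0, ...]) = [7, 1.0000-5.1962i, -2, 1, -2, 1.0000+5.1962i]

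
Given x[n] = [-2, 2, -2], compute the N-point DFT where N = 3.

X[k] = Σ(n=0 to 2) x[n] · ω_3^(nk)
where ω_3 = e^(-2πi/3)

Computing each X[k]:
X[0] = -2
X[1] = -2.0000-3.4641i
X[2] = -2.0000+3.4641i

X = [-2, -2.0000-3.4641i, -2.0000+3.4641i]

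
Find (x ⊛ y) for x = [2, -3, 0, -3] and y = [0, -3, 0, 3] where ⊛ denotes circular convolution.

(x ⊛ y)[n] = Σ(m=0 to 3) x[m] · y[(n-m) mod 4]

Computing each output sample:
(x ⊛ y)[0] = 0
(x ⊛ y)[1] = -6
(x ⊛ y)[2] = 0
(x ⊛ y)[3] = 6

x ⊛ y = [0, -6, 0, 6]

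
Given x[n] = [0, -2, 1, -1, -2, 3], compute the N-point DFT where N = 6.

X[k] = Σ(n=0 to 5) x[n] · ω_6^(nk)
where ω_6 = e^(-2πi/6)

Computing each X[k]:
X[0] = -1
X[1] = 2.0000+1.7321i
X[2] = -1.0000+6.9282i
X[3] = -1
X[4] = -1.0000-6.9282i
X[5] = 2.0000-1.7321i

X = [-1, 2.0000+1.7321i, -1.0000+6.9282i, -1, -1.0000-6.9282i, 2.0000-1.7321i]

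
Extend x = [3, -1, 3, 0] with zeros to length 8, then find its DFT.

Original 4-point DFT: [5, 1i, 7, -1i]
Zero-padded 8-point DFT provides frequency interpolation.

DFT_8([x, 0, ...]) = [5, 2.2929-2.2929i, 1i, 3.7071+3.7071i, 7, 3.7071-3.7071i, -1i, 2.2929+2.2929i]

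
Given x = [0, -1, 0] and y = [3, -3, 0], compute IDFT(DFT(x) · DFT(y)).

(x ⊛ y)[n] = Σ(m=0 to 2) x[m] · y[(n-m) mod 3]

Computing each output sample:
(x ⊛ y)[0] = 0
(x ⊛ y)[1] = -3
(x ⊛ y)[2] = 3

x ⊛ y = [0, -3, 3]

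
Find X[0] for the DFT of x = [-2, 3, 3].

X[0] = Σ(n=0 to 2) x[n] · ω_3^0 = Σ x[n]
= (-2) + (3) + (3)

X[0] = 4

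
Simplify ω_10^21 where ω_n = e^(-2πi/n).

Since ω_10^10 = 1, powers reduce modulo 10.
21 mod 10 = 1
So ω_10^21 = ω_10^1 = e^(-2πi·1/10)

ω_10^21 = ω_10^1 = 0.8090-0.5878i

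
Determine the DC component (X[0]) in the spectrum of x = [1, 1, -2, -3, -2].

X[0] = Σ(n=0 to 4) x[n] · ω_5^0 = Σ x[n]
= (1) + (1) + (-2) + (-3) + (-2)

X[0] = -5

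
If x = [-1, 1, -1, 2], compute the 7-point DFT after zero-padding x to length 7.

Original 4-point DFT: [1, 1i, -5, -1i]
Zero-padded 7-point DFT provides frequency interpolation.

DFT_7([x, 0, ...]) = [1, -1.9559-0.6747i, 0.9254+0.1549i, -2.9695-3.1656i, -2.9695+3.1656i, 0.9254-0.1549i, -1.9559+0.6747i]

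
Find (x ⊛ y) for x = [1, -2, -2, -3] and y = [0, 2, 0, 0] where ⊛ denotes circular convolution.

(x ⊛ y)[n] = Σ(m=0 to 3) x[m] · y[(n-m) mod 4]

Computing each output sample:
(x ⊛ y)[0] = -6
(x ⊛ y)[1] = 2
(x ⊛ y)[2] = -4
(x ⊛ y)[3] = -4

x ⊛ y = [-6, 2, -4, -4]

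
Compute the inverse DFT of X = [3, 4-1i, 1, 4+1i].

x[n] = (1/4) Σ(k=0 to 3) X[k] · e^(2πikn/4)

Computing each x[n]:
x[0] = 3
x[1] = 1
x[2] = -1
x[3] = 0

x = [3, 1, -1, 0]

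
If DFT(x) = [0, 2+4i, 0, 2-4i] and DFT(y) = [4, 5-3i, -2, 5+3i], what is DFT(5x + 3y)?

By linearity: DFT(5x + 3y) = 5·DFT(x) + 3·DFT(y)
= 5·[0, 2+4i, 0, 2-4i] + 3·[4, 5-3i, -2, 5+3i]

Computing element-wise:
Z[0] = 5·(0) + 3·(4) = 12
Z[1] = 5·(2+4i) + 3·(5-3i) = 25+11i
Z[2] = 5·(0) + 3·(-2) = -6
Z[3] = 5·(2-4i) + 3·(5+3i) = 25-11i

DFT(5x + 3y) = 5·X + 3·Y = [12, 25+11i, -6, 25-11i]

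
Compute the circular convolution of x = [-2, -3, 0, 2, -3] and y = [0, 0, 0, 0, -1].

(x ⊛ y)[n] = Σ(m=0 to 4) x[m] · y[(n-m) mod 5]

Computing each output sample:
(x ⊛ y)[0] = 3
(x ⊛ y)[1] = 0
(x ⊛ y)[2] = -2
(x ⊛ y)[3] = 3
(x ⊛ y)[4] = 2

x ⊛ y = [3, 0, -2, 3, 2]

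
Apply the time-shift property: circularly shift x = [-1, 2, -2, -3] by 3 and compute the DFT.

Time shift by 3: X_shifted[k] = ω_4^(3k) · X[k]
Shifted x = [2, -2, -3, -1]

DFT(x[n-3]) = [-4, 5+1i, 2, 5-1i]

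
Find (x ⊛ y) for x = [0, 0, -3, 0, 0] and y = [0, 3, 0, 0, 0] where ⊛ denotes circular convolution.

(x ⊛ y)[n] = Σ(m=0 to 4) x[m] · y[(n-m) mod 5]

Computing each output sample:
(x ⊛ y)[0] = 0
(x ⊛ y)[1] = 0
(x ⊛ y)[2] = 0
(x ⊛ y)[3] = -9
(x ⊛ y)[4] = 0

x ⊛ y = [0, 0, 0, -9, 0]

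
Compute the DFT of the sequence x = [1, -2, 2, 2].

X[k] = Σ(n=0 to 3) x[n] · ω_4^(nk)
where ω_4 = e^(-2πi/4)

Computing each X[k]:
X[0] = 3
X[1] = -1+4i
X[2] = 3
X[3] = -1-4i

X = [3, -1+4i, 3, -1-4i]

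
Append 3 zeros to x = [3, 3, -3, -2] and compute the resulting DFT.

Original 4-point DFT: [1, 6-5i, -1, 6+5i]
Zero-padded 7-point DFT provides frequency interpolation.

DFT_7([x, 0, ...]) = [1, 7.3400+1.4471i, 3.7884-5.7901i, -1.1283-1.6973i, -1.1283+1.6973i, 3.7884+5.7901i, 7.3400-1.4471i]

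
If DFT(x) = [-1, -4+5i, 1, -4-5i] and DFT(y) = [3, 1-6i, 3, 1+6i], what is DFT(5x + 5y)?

By linearity: DFT(5x + 5y) = 5·DFT(x) + 5·DFT(y)
= 5·[-1, -4+5i, 1, -4-5i] + 5·[3, 1-6i, 3, 1+6i]

Computing element-wise:
Z[0] = 5·(-1) + 5·(3) = 10
Z[1] = 5·(-4+5i) + 5·(1-6i) = -15-5i
Z[2] = 5·(1) + 5·(3) = 20
Z[3] = 5·(-4-5i) + 5·(1+6i) = -15+5i

DFT(5x + 5y) = 5·X + 5·Y = [10, -15-5i, 20, -15+5i]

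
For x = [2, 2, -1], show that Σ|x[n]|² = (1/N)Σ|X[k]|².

Time domain:
Σ|x[n]|² = |2|² + |2|² + |-1|² = 9.0000

Frequency domain:
(1/3)Σ|X[k]|² = (1/3)(|3|² + |1.5000-2.5981i|² + |1.5000+2.5981i|²) = (1/3)·27.0000 = 9.0000

Both sides agree, confirming Parseval's theorem.

Σ|x[n]|² = (1/N)Σ|X[k]|² = 9.0000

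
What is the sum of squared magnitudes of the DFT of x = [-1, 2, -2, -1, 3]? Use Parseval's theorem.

Parseval: Σ|x[n]|² = (1/N)Σ|X[k]|², so Σ|X[k]|² = N·Σ|x[n]|² = 5·19.0000

Σ|X[k]|² = N·Σ|x[n]|² = 5·19.0000 = 95.0000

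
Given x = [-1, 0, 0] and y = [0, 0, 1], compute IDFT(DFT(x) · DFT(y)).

(x ⊛ y)[n] = Σ(m=0 to 2) x[m] · y[(n-m) mod 3]

Computing each output sample:
(x ⊛ y)[0] = 0
(x ⊛ y)[1] = 0
(x ⊛ y)[2] = -1

x ⊛ y = [0, 0, -1]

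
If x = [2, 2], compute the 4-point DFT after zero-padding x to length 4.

Original 2-point DFT: [4, 0]
Zero-padded 4-point DFT provides frequency interpolation.

DFT_4([x, 0, ...]) = [4, 2-2i, 0, 2+2i]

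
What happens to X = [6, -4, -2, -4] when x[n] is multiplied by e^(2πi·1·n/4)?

Modulation property: DFT(ω_4^(-1n)·x[n]) = X[(k-1) mod 4], so circularly shift X by 1 positions.

X[k-1] = [-4, 6, -4, -2]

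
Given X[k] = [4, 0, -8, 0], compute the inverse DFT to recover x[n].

x[n] = (1/4) Σ(k=0 to 3) X[k] · e^(2πikn/4)

Computing each x[n]:
x[0] = -1
x[1] = 3
x[2] = -1
x[3] = 3

x = [-1, 3, -1, 3]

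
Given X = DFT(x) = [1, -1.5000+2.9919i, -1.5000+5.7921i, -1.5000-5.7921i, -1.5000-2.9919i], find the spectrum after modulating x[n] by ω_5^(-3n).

Modulation property: DFT(ω_5^(-3n)·x[n]) = X[(k-3) mod 5], so circularly shift X by 3 positions.

X[k-3] = [-1.5000+5.7921i, -1.5000-5.7921i, -1.5000-2.9919i, 1, -1.5000+2.9919i]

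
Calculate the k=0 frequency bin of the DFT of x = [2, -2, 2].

X[0] = Σ(n=0 to 2) x[n] · ω_3^0 = Σ x[n]
= (2) + (-2) + (2)

X[0] = 2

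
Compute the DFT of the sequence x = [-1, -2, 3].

X[k] = Σ(n=0 to 2) x[n] · ω_3^(nk)
where ω_3 = e^(-2πi/3)

Computing each X[k]:
X[0] = 0
X[1] = -1.5000+4.3301i
X[2] = -1.5000-4.3301i

X = [0, -1.5000+4.3301i, -1.5000-4.3301i]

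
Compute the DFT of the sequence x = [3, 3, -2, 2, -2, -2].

X[k] = Σ(n=0 to 5) x[n] · ω_6^(nk)
where ω_6 = e^(-2πi/6)

Computing each X[k]:
X[0] = 2
X[1] = 3.5000-4.3301i
X[2] = 6.5000-4.3301i
X[3] = -4
X[4] = 6.5000+4.3301i
X[5] = 3.5000+4.3301i

X = [2, 3.5000-4.3301i, 6.5000-4.3301i, -4, 6.5000+4.3301i, 3.5000+4.3301i]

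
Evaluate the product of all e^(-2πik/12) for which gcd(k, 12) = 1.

The primitive 12th roots of unity are ω_12^k for k coprime to 12: k ∈ {1, 5, 7, 11}
Their product equals the constant term of the cyclotomic polynomial Φ_12(x) up to sign.
For n ≥ 3, the product of all primitive nth roots of unity is 1. (For n=1 it is 1; for n=2 it is -1.)

1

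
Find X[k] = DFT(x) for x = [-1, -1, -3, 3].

X[k] = Σ(n=0 to 3) x[n] · ω_4^(nk)
where ω_4 = e^(-2πi/4)

Computing each X[k]:
X[0] = -2
X[1] = 2+4i
X[2] = -6
X[3] = 2-4i

X = [-2, 2+4i, -6, 2-4i]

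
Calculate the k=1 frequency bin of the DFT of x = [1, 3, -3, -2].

X[1] = Σ(n=0 to 3) x[n] · ω_4^(1n) where ω_4 = e^(-2πi/4)
= (1)·ω_4^0 + (3)·ω_4^1 + (-3)·ω_4^2 + (-2)·ω_4^3

X[1] = 4-5i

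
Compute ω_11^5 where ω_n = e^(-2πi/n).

ω_11^5 = e^(-2πi·5/11)
= cos(-2π·5/11) + i·sin(-2π·5/11)
= cos(-10π/11) + i·sin(-10π/11)

ω_11^5 = cos(-10π/11) + i·sin(-10π/11) = -0.9595-0.2817i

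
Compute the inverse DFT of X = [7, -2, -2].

x[n] = (1/3) Σ(k=0 to 2) X[k] · e^(2πikn/3)

Computing each x[n]:
x[0] = 1
x[1] = 3
x[2] = 3

x = [1, 3, 3]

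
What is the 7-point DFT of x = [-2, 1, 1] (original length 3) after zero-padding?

Original 3-point DFT: [0, -3, -3]
Zero-padded 7-point DFT provides frequency interpolation.

DFT_7([x, 0, ...]) = [0, -1.5990-1.7568i, -3.1235-0.5410i, -2.2775+0.3479i, -2.2775-0.3479i, -3.1235+0.5410i, -1.5990+1.7568i]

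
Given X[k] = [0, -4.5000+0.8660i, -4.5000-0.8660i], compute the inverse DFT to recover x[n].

x[n] = (1/3) Σ(k=0 to 2) X[k] · e^(2πikn/3)

Computing each x[n]:
x[0] = -3
x[1] = 1
x[2] = 2

x = [-3, 1, 2]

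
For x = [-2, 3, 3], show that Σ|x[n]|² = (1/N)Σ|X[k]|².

Time domain:
Σ|x[n]|² = |-2|² + |3|² + |3|² = 22.0000

Frequency domain:
(1/3)Σ|X[k]|² = (1/3)(|4|² + |-5|² + |-5|²) = (1/3)·66.0000 = 22.0000

Both sides agree, confirming Parseval's theorem.

Σ|x[n]|² = (1/N)Σ|X[k]|² = 22.0000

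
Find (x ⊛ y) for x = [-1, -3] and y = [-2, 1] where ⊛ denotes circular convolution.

(x ⊛ y)[n] = Σ(m=0 to 1) x[m] · y[(n-m) mod 2]

Computing each output sample:
(x ⊛ y)[0] = -1
(x ⊛ y)[1] = 5

x ⊛ y = [-1, 5]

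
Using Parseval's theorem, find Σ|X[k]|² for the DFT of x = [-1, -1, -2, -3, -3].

Parseval: Σ|x[n]|² = (1/N)Σ|X[k]|², so Σ|X[k]|² = N·Σ|x[n]|² = 5·24.0000

Σ|X[k]|² = N·Σ|x[n]|² = 5·24.0000 = 120.0000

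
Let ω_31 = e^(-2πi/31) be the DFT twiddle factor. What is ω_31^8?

ω_31^8 = e^(-2πi·8/31)
= cos(-2π·8/31) + i·sin(-2π·8/31)
= cos(-16π/31) + i·sin(-16π/31)

ω_31^8 = cos(-16π/31) + i·sin(-16π/31) = -0.0506-0.9987i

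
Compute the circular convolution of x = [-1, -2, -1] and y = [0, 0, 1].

(x ⊛ y)[n] = Σ(m=0 to 2) x[m] · y[(n-m) mod 3]

Computing each output sample:
(x ⊛ y)[0] = -2
(x ⊛ y)[1] = -1
(x ⊛ y)[2] = -1

x ⊛ y = [-2, -1, -1]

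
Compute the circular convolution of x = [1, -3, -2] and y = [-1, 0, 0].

(x ⊛ y)[n] = Σ(m=0 to 2) x[m] · y[(n-m) mod 3]

Computing each output sample:
(x ⊛ y)[0] = -1
(x ⊛ y)[1] = 3
(x ⊛ y)[2] = 2

x ⊛ y = [-1, 3, 2]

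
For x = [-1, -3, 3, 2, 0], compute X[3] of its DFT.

X[3] = Σ(n=0 to 4) x[n] · ω_5^(3n) where ω_5 = e^(-2πi/5)
= (-1)·ω_5^0 + (-3)·ω_5^3 + (3)·ω_5^6 + (2)·ω_5^9 + (0)·ω_5^12

X[3] = 2.9721-2.7144i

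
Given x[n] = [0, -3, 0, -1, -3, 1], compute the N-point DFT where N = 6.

X[k] = Σ(n=0 to 5) x[n] · ω_6^(nk)
where ω_6 = e^(-2πi/6)

Computing each X[k]:
X[0] = -6
X[1] = 1.5000+0.8660i
X[2] = 1.5000+6.0622i
X[3] = 0
X[4] = 1.5000-6.0622i
X[5] = 1.5000-0.8660i

X = [-6, 1.5000+0.8660i, 1.5000+6.0622i, 0, 1.5000-6.0622i, 1.5000-0.8660i]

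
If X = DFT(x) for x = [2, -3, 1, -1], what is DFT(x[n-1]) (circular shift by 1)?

Time shift by 1: X_shifted[k] = ω_4^(1k) · X[k]
Shifted x = [-1, 2, -3, 1]

DFT(x[n-1]) = [-1, 2-1i, -7, 2+1i]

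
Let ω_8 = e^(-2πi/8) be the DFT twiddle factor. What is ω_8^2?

ω_8^2 = e^(-2πi·2/8)
= cos(-2π·2/8) + i·sin(-2π·2/8)
= cos(-4π/8) + i·sin(-4π/8)

ω_8^2 = cos(-4π/8) + i·sin(-4π/8) = -1i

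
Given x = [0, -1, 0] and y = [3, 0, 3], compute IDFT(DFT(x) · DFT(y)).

(x ⊛ y)[n] = Σ(m=0 to 2) x[m] · y[(n-m) mod 3]

Computing each output sample:
(x ⊛ y)[0] = -3
(x ⊛ y)[1] = -3
(x ⊛ y)[2] = 0

x ⊛ y = [-3, -3, 0]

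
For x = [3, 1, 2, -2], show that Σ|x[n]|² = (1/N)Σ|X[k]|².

Time domain:
Σ|x[n]|² = |3|² + |1|² + |2|² + |-2|² = 18.0000

Frequency domain:
(1/4)Σ|X[k]|² = (1/4)(|4|² + |1-3i|² + |6|² + |1+3i|²) = (1/4)·72.0000 = 18.0000

Both sides agree, confirming Parseval's theorem.

Σ|x[n]|² = (1/N)Σ|X[k]|² = 18.0000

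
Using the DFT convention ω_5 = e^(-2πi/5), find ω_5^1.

ω_5^1 = e^(-2πi·1/5)
= cos(-2π·1/5) + i·sin(-2π·1/5)
= cos(-2π/5) + i·sin(-2π/5)

ω_5^1 = cos(-2π/5) + i·sin(-2π/5) = 0.3090-0.9511i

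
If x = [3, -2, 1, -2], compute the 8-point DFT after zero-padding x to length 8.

Original 4-point DFT: [0, 2, 8, 2]
Zero-padded 8-point DFT provides frequency interpolation.

DFT_8([x, 0, ...]) = [0, 3.0000+1.8284i, 2, 3.0000+3.8284i, 8, 3.0000-3.8284i, 2, 3.0000-1.8284i]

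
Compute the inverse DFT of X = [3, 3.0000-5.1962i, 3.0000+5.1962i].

x[n] = (1/3) Σ(k=0 to 2) X[k] · e^(2πikn/3)

Computing each x[n]:
x[0] = 3
x[1] = 3
x[2] = -3

x = [3, 3, -3]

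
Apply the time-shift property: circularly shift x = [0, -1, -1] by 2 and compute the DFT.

Time shift by 2: X_shifted[k] = ω_3^(2k) · X[k]
Shifted x = [-1, -1, 0]

DFT(x[n-2]) = [-2, -0.5000+0.8660i, -0.5000-0.8660i]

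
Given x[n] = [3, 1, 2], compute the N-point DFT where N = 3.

X[k] = Σ(n=0 to 2) x[n] · ω_3^(nk)
where ω_3 = e^(-2πi/3)

Computing each X[k]:
X[0] = 6
X[1] = 1.5000+0.8660i
X[2] = 1.5000-0.8660i

X = [6, 1.5000+0.8660i, 1.5000-0.8660i]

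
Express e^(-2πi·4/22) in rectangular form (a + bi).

ω_22^4 = e^(-2πi·4/22)
= cos(-2π·4/22) + i·sin(-2π·4/22)
= cos(-8π/22) + i·sin(-8π/22)

ω_22^4 = cos(-8π/22) + i·sin(-8π/22) = 0.4154-0.9096i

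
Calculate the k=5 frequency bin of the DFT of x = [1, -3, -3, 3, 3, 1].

X[5] = Σ(n=0 to 5) x[n] · ω_6^(5n) where ω_6 = e^(-2πi/6)
= (1)·ω_6^0 + (-3)·ω_6^5 + (-3)·ω_6^10 + (3)·ω_6^15 + (3)·ω_6^20 + (1)·ω_6^25

X[5] = -3.0000-8.6603i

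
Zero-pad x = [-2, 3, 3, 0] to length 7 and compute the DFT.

Original 4-point DFT: [4, -5-3i, -2, -5+3i]
Zero-padded 7-point DFT provides frequency interpolation.

DFT_7([x, 0, ...]) = [4, -0.7971-5.2703i, -5.3705-1.6231i, -2.8324+1.0438i, -2.8324-1.0438i, -5.3705+1.6231i, -0.7971+5.2703i]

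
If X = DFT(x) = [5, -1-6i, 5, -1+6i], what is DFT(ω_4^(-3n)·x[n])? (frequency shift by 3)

Modulation property: DFT(ω_4^(-3n)·x[n]) = X[(k-3) mod 4], so circularly shift X by 3 positions.

X[k-3] = [-1-6i, 5, -1+6i, 5]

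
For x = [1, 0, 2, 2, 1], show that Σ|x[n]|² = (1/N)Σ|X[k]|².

Time domain:
Σ|x[n]|² = |1|² + |0|² + |2|² + |2|² + |1|² = 10.0000

Frequency domain:
(1/5)Σ|X[k]|² = (1/5)(|6|² + |-1.9271+0.9511i|² + |1.4271+0.5878i|² + |1.4271-0.5878i|² + |-1.9271-0.9511i|²) = (1/5)·50.0000 = 10.0000

Both sides agree, confirming Parseval's theorem.

Σ|x[n]|² = (1/N)Σ|X[k]|² = 10.0000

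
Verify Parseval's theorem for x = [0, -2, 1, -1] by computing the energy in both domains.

Time domain:
Σ|x[n]|² = |0|² + |-2|² + |1|² + |-1|² = 6.0000

Frequency domain:
(1/4)Σ|X[k]|² = (1/4)(|-2|² + |-1+1i|² + |4|² + |-1-1i|²) = (1/4)·24.0000 = 6.0000

Both sides agree, confirming Parseval's theorem.

Σ|x[n]|² = (1/N)Σ|X[k]|² = 6.0000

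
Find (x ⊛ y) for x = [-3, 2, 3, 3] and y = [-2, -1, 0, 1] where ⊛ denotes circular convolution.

(x ⊛ y)[n] = Σ(m=0 to 3) x[m] · y[(n-m) mod 4]

Computing each output sample:
(x ⊛ y)[0] = 5
(x ⊛ y)[1] = 2
(x ⊛ y)[2] = -5
(x ⊛ y)[3] = -12

x ⊛ y = [5, 2, -5, -12]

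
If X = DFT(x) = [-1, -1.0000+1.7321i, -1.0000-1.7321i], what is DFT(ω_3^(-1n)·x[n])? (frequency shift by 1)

Modulation property: DFT(ω_3^(-1n)·x[n]) = X[(k-1) mod 3], so circularly shift X by 1 positions.

X[k-1] = [-1.0000-1.7321i, -1, -1.0000+1.7321i]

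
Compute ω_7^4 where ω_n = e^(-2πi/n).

ω_7^4 = e^(-2πi·4/7)
= cos(-2π·4/7) + i·sin(-2π·4/7)
= cos(-8π/7) + i·sin(-8π/7)

ω_7^4 = cos(-8π/7) + i·sin(-8π/7) = -0.9010+0.4339i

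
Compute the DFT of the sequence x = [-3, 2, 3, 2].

X[k] = Σ(n=0 to 3) x[n] · ω_4^(nk)
where ω_4 = e^(-2πi/4)

Computing each X[k]:
X[0] = 4
X[1] = -6
X[2] = -4
X[3] = -6

X = [4, -6, -4, -6]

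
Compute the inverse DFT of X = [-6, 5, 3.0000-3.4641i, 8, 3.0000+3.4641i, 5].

x[n] = (1/6) Σ(k=0 to 5) X[k] · e^(2πikn/6)

Computing each x[n]:
x[0] = 3
x[1] = -1
x[2] = -2
x[3] = -3
x[4] = 0
x[5] = -3

x = [3, -1, -2, -3, 0, -3]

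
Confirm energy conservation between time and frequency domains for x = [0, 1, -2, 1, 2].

Time domain:
Σ|x[n]|² = |0|² + |1|² + |-2|² + |1|² + |2|² = 10.0000

Frequency domain:
(1/5)Σ|X[k]|² = (1/5)(|2|² + |1.7361+2.7144i|² + |-2.7361-2.2654i|² + |-2.7361+2.2654i|² + |1.7361-2.7144i|²) = (1/5)·50.0000 = 10.0000

Both sides agree, confirming Parseval's theorem.

Σ|x[n]|² = (1/N)Σ|X[k]|² = 10.0000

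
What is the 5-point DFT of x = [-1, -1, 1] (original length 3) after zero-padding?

Original 3-point DFT: [-1, -1.0000+1.7321i, -1.0000-1.7321i]
Zero-padded 5-point DFT provides frequency interpolation.

DFT_5([x, 0, ...]) = [-1, -2.1180+0.3633i, 0.1180+1.5388i, 0.1180-1.5388i, -2.1180-0.3633i]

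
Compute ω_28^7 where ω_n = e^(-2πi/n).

ω_28^7 = e^(-2πi·7/28)
= cos(-2π·7/28) + i·sin(-2π·7/28)
= cos(-14π/28) + i·sin(-14π/28)

ω_28^7 = cos(-14π/28) + i·sin(-14π/28) = -1i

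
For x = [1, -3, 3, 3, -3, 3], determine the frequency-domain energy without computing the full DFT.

Parseval: Σ|x[n]|² = (1/N)Σ|X[k]|², so Σ|X[k]|² = N·Σ|x[n]|² = 6·46.0000

Σ|X[k]|² = N·Σ|x[n]|² = 6·46.0000 = 276.0000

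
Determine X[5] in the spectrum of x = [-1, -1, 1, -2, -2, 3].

X[5] = Σ(n=0 to 5) x[n] · ω_6^(5n) where ω_6 = e^(-2πi/6)
= (-1)·ω_6^0 + (-1)·ω_6^5 + (1)·ω_6^10 + (-2)·ω_6^15 + (-2)·ω_6^20 + (3)·ω_6^25

X[5] = 2.5000-0.8660i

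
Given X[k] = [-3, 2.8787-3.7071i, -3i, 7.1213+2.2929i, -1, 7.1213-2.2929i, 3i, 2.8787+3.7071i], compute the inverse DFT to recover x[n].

x[n] = (1/8) Σ(k=0 to 7) X[k] · e^(2πikn/8)

Computing each x[n]:
x[0] = 2
x[1] = 0
x[2] = 1
x[3] = 0
x[4] = -3
x[5] = 1
x[6] = -2
x[7] = -2

x = [2, 0, 1, 0, -3, 1, -2, -2]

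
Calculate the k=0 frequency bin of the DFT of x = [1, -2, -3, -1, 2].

X[0] = Σ(n=0 to 4) x[n] · ω_5^0 = Σ x[n]
= (1) + (-2) + (-3) + (-1) + (2)

X[0] = -3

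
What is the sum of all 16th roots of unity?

Sum of all nth roots of unity equals 0 for n > 1 (geometric series with r ≠ 1).

0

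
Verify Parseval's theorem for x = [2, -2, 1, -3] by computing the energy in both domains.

Time domain:
Σ|x[n]|² = |2|² + |-2|² + |1|² + |-3|² = 18.0000

Frequency domain:
(1/4)Σ|X[k]|² = (1/4)(|-2|² + |1-1i|² + |8|² + |1+1i|²) = (1/4)·72.0000 = 18.0000

Both sides agree, confirming Parseval's theorem.

Σ|x[n]|² = (1/N)Σ|X[k]|² = 18.0000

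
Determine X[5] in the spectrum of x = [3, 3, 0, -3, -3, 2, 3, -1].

X[5] = Σ(n=0 to 7) x[n] · ω_8^(5n) where ω_8 = e^(-2πi/8)
= (3)·ω_8^0 + (3)·ω_8^5 + (0)·ω_8^10 + (-3)·ω_8^15 + (-3)·ω_8^20 + (2)·ω_8^25 + (3)·ω_8^30 + (-1)·ω_8^35

X[5] = 3.8787+2.2929i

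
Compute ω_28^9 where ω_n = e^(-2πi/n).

ω_28^9 = e^(-2πi·9/28)
= cos(-2π·9/28) + i·sin(-2π·9/28)
= cos(-18π/28) + i·sin(-18π/28)

ω_28^9 = cos(-18π/28) + i·sin(-18π/28) = -0.4339-0.9010i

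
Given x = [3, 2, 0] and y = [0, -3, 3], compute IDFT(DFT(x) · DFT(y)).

(x ⊛ y)[n] = Σ(m=0 to 2) x[m] · y[(n-m) mod 3]

Computing each output sample:
(x ⊛ y)[0] = 6
(x ⊛ y)[1] = -9
(x ⊛ y)[2] = 3

x ⊛ y = [6, -9, 3]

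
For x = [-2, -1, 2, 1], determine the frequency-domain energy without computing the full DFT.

Parseval: Σ|x[n]|² = (1/N)Σ|X[k]|², so Σ|X[k]|² = N·Σ|x[n]|² = 4·10.0000

Σ|X[k]|² = N·Σ|x[n]|² = 4·10.0000 = 40.0000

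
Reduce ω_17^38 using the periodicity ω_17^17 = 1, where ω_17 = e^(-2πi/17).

Since ω_17^17 = 1, powers reduce modulo 17.
38 mod 17 = 4
So ω_17^38 = ω_17^4 = e^(-2πi·4/17)

ω_17^38 = ω_17^4 = 0.0923-0.9957i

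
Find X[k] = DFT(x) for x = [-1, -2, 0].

X[k] = Σ(n=0 to 2) x[n] · ω_3^(nk)
where ω_3 = e^(-2πi/3)

Computing each X[k]:
X[0] = -3
X[1] = 1.7321i
X[2] = -1.7321i

X = [-3, 1.7321i, -1.7321i]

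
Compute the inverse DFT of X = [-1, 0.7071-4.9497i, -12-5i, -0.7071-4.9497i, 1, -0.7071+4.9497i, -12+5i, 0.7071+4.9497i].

x[n] = (1/8) Σ(k=0 to 7) X[k] · e^(2πikn/8)

Computing each x[n]:
x[0] = -3
x[1] = 3
x[2] = 3
x[3] = 0
x[4] = -3
x[5] = -1
x[6] = 3
x[7] = -3

x = [-3, 3, 3, 0, -3, -1, 3, -3]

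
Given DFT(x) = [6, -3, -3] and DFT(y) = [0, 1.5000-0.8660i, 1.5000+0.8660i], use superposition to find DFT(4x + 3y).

By linearity: DFT(4x + 3y) = 4·DFT(x) + 3·DFT(y)
= 4·[6, -3, -3] + 3·[0, 1.5000-0.8660i, 1.5000+0.8660i]

Computing element-wise:
Z[0] = 4·(6) + 3·(0) = 24
Z[1] = 4·(-3) + 3·(1.5000-0.8660i) = -7.5000-2.5980i
Z[2] = 4·(-3) + 3·(1.5000+0.8660i) = -7.5000+2.5980i

DFT(4x + 3y) = 4·X + 3·Y = [24, -7.5000-2.5980i, -7.5000+2.5980i]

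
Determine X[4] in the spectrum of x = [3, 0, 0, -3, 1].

X[4] = Σ(n=0 to 4) x[n] · ω_5^(4n) where ω_5 = e^(-2πi/5)
= (3)·ω_5^0 + (0)·ω_5^4 + (0)·ω_5^8 + (-3)·ω_5^12 + (1)·ω_5^16

X[4] = 5.7361+0.8123i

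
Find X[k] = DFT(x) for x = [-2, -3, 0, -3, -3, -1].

X[k] = Σ(n=0 to 5) x[n] · ω_6^(nk)
where ω_6 = e^(-2πi/6)

Computing each X[k]:
X[0] = -12
X[1] = 0.5000-0.8660i
X[2] = -1.5000+4.3301i
X[3] = 2
X[4] = -1.5000-4.3301i
X[5] = 0.5000+0.8660i

X = [-12, 0.5000-0.8660i, -1.5000+4.3301i, 2, -1.5000-4.3301i, 0.5000+0.8660i]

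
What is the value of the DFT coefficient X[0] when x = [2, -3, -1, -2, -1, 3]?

X[0] = Σ(n=0 to 5) x[n] · ω_6^0 = Σ x[n]
= (2) + (-3) + (-1) + (-2) + (-1) + (3)

X[0] = -2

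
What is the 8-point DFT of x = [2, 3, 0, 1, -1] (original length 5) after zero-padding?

Original 5-point DFT: [5, 1.8090-3.2164i, 0.6910-3.3022i, 0.6910+3.3022i, 1.8090+3.2164i]
Zero-padded 8-point DFT provides frequency interpolation.

DFT_8([x, 0, ...]) = [5, 4.4142-2.8284i, 1-2i, 1.5858-2.8284i, -3, 1.5858+2.8284i, 1+2i, 4.4142+2.8284i]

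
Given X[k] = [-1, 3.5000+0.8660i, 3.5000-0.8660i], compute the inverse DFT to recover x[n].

x[n] = (1/3) Σ(k=0 to 2) X[k] · e^(2πikn/3)

Computing each x[n]:
x[0] = 2
x[1] = -2
x[2] = -1

x = [2, -2, -1]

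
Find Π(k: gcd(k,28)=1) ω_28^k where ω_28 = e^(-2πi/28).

The primitive 28th roots of unity are ω_28^k for k coprime to 28: k ∈ {1, 3, 5, 9, 11, 13, 15, 17, 19, 23, 25, 27}
Their product equals the constant term of the cyclotomic polynomial Φ_28(x) up to sign.
For n ≥ 3, the product of all primitive nth roots of unity is 1. (For n=1 it is 1; for n=2 it is -1.)

1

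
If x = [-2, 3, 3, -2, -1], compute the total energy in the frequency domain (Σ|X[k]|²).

Parseval: Σ|x[n]|² = (1/N)Σ|X[k]|², so Σ|X[k]|² = N·Σ|x[n]|² = 5·27.0000

Σ|X[k]|² = N·Σ|x[n]|² = 5·27.0000 = 135.0000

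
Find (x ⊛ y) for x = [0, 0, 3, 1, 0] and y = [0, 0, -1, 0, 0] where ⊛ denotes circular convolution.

(x ⊛ y)[n] = Σ(m=0 to 4) x[m] · y[(n-m) mod 5]

Computing each output sample:
(x ⊛ y)[0] = -1
(x ⊛ y)[1] = 0
(x ⊛ y)[2] = 0
(x ⊛ y)[3] = 0
(x ⊛ y)[4] = -3

x ⊛ y = [-1, 0, 0, 0, -3]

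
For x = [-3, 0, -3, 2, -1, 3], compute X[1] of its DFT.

X[1] = Σ(n=0 to 5) x[n] · ω_6^(1n) where ω_6 = e^(-2πi/6)
= (-3)·ω_6^0 + (0)·ω_6^1 + (-3)·ω_6^2 + (2)·ω_6^3 + (-1)·ω_6^4 + (3)·ω_6^5

X[1] = -1.5000+4.3301i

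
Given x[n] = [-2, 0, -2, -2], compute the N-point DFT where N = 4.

X[k] = Σ(n=0 to 3) x[n] · ω_4^(nk)
where ω_4 = e^(-2πi/4)

Computing each X[k]:
X[0] = -6
X[1] = -2i
X[2] = -2
X[3] = 2i

X = [-6, -2i, -2, 2i]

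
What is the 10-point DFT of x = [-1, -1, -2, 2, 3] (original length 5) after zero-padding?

Original 5-point DFT: [1, -0.3820+6.1554i, -2.6180-1.4531i, -2.6180+1.4531i, -0.3820-6.1554i]
Zero-padded 10-point DFT provides frequency interpolation.

DFT_10([x, 0, ...]) = [1, -5.4721-1.1756i, -0.3820+6.1554i, 3.4721-1.9021i, -2.6180-1.4531i, -1, -2.6180+1.4531i, 3.4721+1.9021i, -0.3820-6.1554i, -5.4721+1.1756i]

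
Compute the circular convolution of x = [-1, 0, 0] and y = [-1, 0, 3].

(x ⊛ y)[n] = Σ(m=0 to 2) x[m] · y[(n-m) mod 3]

Computing each output sample:
(x ⊛ y)[0] = 1
(x ⊛ y)[1] = 0
(x ⊛ y)[2] = -3

x ⊛ y = [1, 0, -3]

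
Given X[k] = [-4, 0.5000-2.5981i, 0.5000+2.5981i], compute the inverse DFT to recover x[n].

x[n] = (1/3) Σ(k=0 to 2) X[k] · e^(2πikn/3)

Computing each x[n]:
x[0] = -1
x[1] = 0
x[2] = -3

x = [-1, 0, -3]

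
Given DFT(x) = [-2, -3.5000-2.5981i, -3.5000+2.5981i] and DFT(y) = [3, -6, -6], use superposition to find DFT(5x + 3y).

By linearity: DFT(5x + 3y) = 5·DFT(x) + 3·DFT(y)
= 5·[-2, -3.5000-2.5981i, -3.5000+2.5981i] + 3·[3, -6, -6]

Computing element-wise:
Z[0] = 5·(-2) + 3·(3) = -1
Z[1] = 5·(-3.5000-2.5981i) + 3·(-6) = -35.5000-12.9905i
Z[2] = 5·(-3.5000+2.5981i) + 3·(-6) = -35.5000+12.9905i

DFT(5x + 3y) = 5·X + 3·Y = [-1, -35.5000-12.9905i, -35.5000+12.9905i]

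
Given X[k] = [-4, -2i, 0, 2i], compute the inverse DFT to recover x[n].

x[n] = (1/4) Σ(k=0 to 3) X[k] · e^(2πikn/4)

Computing each x[n]:
x[0] = -1
x[1] = 0
x[2] = -1
x[3] = -2

x = [-1, 0, -1, -2]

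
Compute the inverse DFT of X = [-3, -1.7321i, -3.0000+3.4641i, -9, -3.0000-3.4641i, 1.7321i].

x[n] = (1/6) Σ(k=0 to 5) X[k] · e^(2πikn/6)

Computing each x[n]:
x[0] = -3
x[1] = 1
x[2] = 0
x[3] = 0
x[4] = -3
x[5] = 2

x = [-3, 1, 0, 0, -3, 2]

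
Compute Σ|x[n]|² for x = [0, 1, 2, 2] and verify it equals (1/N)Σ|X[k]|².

Time domain:
Σ|x[n]|² = |0|² + |1|² + |2|² + |2|² = 9.0000

Frequency domain:
(1/4)Σ|X[k]|² = (1/4)(|5|² + |-2+1i|² + |-1|² + |-2-1i|²) = (1/4)·36.0000 = 9.0000

Both sides agree, confirming Parseval's theorem.

Σ|x[n]|² = (1/N)Σ|X[k]|² = 9.0000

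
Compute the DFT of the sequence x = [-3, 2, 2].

X[k] = Σ(n=0 to 2) x[n] · ω_3^(nk)
where ω_3 = e^(-2πi/3)

Computing each X[k]:
X[0] = 1
X[1] = -5
X[2] = -5

X = [1, -5, -5]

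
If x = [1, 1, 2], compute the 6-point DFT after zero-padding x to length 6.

Original 3-point DFT: [4, -0.5000+0.8660i, -0.5000-0.8660i]
Zero-padded 6-point DFT provides frequency interpolation.

DFT_6([x, 0, ...]) = [4, 0.5000-2.5981i, -0.5000+0.8660i, 2, -0.5000-0.8660i, 0.5000+2.5981i]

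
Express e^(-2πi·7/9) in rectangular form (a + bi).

ω_9^7 = e^(-2πi·7/9)
= cos(-2π·7/9) + i·sin(-2π·7/9)
= cos(-14π/9) + i·sin(-14π/9)

ω_9^7 = cos(-14π/9) + i·sin(-14π/9) = 0.1736+0.9848i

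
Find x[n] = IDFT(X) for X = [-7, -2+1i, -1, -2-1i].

x[n] = (1/4) Σ(k=0 to 3) X[k] · e^(2πikn/4)

Computing each x[n]:
x[0] = -3
x[1] = -2
x[2] = -1
x[3] = -1

x = [-3, -2, -1, -1]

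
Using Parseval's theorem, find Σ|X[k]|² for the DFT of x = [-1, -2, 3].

Parseval: Σ|x[n]|² = (1/N)Σ|X[k]|², so Σ|X[k]|² = N·Σ|x[n]|² = 3·14.0000

Σ|X[k]|² = N·Σ|x[n]|² = 3·14.0000 = 42.0000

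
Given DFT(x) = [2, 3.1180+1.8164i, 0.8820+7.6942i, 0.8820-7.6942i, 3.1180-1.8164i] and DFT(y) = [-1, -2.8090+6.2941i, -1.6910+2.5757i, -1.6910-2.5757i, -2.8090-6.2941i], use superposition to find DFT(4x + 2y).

By linearity: DFT(4x + 2y) = 4·DFT(x) + 2·DFT(y)
= 4·[2, 3.1180+1.8164i, 0.8820+7.6942i, 0.8820-7.6942i, 3.1180-1.8164i] + 2·[-1, -2.8090+6.2941i, -1.6910+2.5757i, -1.6910-2.5757i, -2.8090-6.2941i]

Computing element-wise:
Z[0] = 4·(2) + 2·(-1) = 6
Z[1] = 4·(3.1180+1.8164i) + 2·(-2.8090+6.2941i) = 6.8540+19.8538i
Z[2] = 4·(0.8820+7.6942i) + 2·(-1.6910+2.5757i) = 0.1460+35.9282i
Z[3] = 4·(0.8820-7.6942i) + 2·(-1.6910-2.5757i) = 0.1460-35.9282i
Z[4] = 4·(3.1180-1.8164i) + 2·(-2.8090-6.2941i) = 6.8540-19.8538i

DFT(4x + 2y) = 4·X + 2·Y = [6, 6.8540+19.8538i, 0.1460+35.9282i, 0.1460-35.9282i, 6.8540-19.8538i]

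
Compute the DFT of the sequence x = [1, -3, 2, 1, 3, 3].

X[k] = Σ(n=0 to 5) x[n] · ω_6^(nk)
where ω_6 = e^(-2πi/6)

Computing each X[k]:
X[0] = 7
X[1] = -2.5000+6.0622i
X[2] = -0.5000+4.3301i
X[3] = 5
X[4] = -0.5000-4.3301i
X[5] = -2.5000-6.0622i

X = [7, -2.5000+6.0622i, -0.5000+4.3301i, 5, -0.5000-4.3301i, -2.5000-6.0622i]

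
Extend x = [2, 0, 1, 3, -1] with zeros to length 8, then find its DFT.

Original 5-point DFT: [5, -1.5451+0.2245i, 4.0451-2.4899i, 4.0451+2.4899i, -1.5451-0.2245i]
Zero-padded 8-point DFT provides frequency interpolation.

DFT_8([x, 0, ...]) = [5, 0.8787-3.1213i, 3i, 5.1213-1.1213i, -1, 5.1213+1.1213i, -3i, 0.8787+3.1213i]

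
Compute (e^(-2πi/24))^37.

Since ω_24^24 = 1, powers reduce modulo 24.
37 mod 24 = 13
So ω_24^37 = ω_24^13 = e^(-2πi·13/24)

ω_24^37 = ω_24^13 = -0.9659+0.2588i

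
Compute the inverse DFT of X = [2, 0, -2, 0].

x[n] = (1/4) Σ(k=0 to 3) X[k] · e^(2πikn/4)

Computing each x[n]:
x[0] = 0
x[1] = 1
x[2] = 0
x[3] = 1

x = [0, 1, 0, 1]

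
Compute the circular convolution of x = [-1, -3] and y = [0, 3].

(x ⊛ y)[n] = Σ(m=0 to 1) x[m] · y[(n-m) mod 2]

Computing each output sample:
(x ⊛ y)[0] = -9
(x ⊛ y)[1] = -3

x ⊛ y = [-9, -3]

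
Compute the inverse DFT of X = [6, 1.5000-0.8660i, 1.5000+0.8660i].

x[n] = (1/3) Σ(k=0 to 2) X[k] · e^(2πikn/3)

Computing each x[n]:
x[0] = 3
x[1] = 2
x[2] = 1

x = [3, 2, 1]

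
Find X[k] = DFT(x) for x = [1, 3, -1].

X[k] = Σ(n=0 to 2) x[n] · ω_3^(nk)
where ω_3 = e^(-2πi/3)

Computing each X[k]:
X[0] = 3
X[1] = -3.4641i
X[2] = 3.4641i

X = [3, -3.4641i, 3.4641i]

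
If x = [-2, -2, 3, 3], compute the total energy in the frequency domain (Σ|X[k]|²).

Parseval: Σ|x[n]|² = (1/N)Σ|X[k]|², so Σ|X[k]|² = N·Σ|x[n]|² = 4·26.0000

Σ|X[k]|² = N·Σ|x[n]|² = 4·26.0000 = 104.0000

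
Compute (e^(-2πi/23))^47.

Since ω_23^23 = 1, powers reduce modulo 23.
47 mod 23 = 1
So ω_23^47 = ω_23^1 = e^(-2πi·1/23)

ω_23^47 = ω_23^1 = 0.9629-0.2698i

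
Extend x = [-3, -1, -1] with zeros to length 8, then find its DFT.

Original 3-point DFT: [-5, -2, -2]
Zero-padded 8-point DFT provides frequency interpolation.

DFT_8([x, 0, ...]) = [-5, -3.7071+1.7071i, -2+1i, -2.2929-0.2929i, -3, -2.2929+0.2929i, -2-1i, -3.7071-1.7071i]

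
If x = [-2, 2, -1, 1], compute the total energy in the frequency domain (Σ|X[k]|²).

Parseval: Σ|x[n]|² = (1/N)Σ|X[k]|², so Σ|X[k]|² = N·Σ|x[n]|² = 4·10.0000

Σ|X[k]|² = N·Σ|x[n]|² = 4·10.0000 = 40.0000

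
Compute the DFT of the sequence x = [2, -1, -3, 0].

X[k] = Σ(n=0 to 3) x[n] · ω_4^(nk)
where ω_4 = e^(-2πi/4)

Computing each X[k]:
X[0] = -2
X[1] = 5+1i
X[2] = 0
X[3] = 5-1i

X = [-2, 5+1i, 0, 5-1i]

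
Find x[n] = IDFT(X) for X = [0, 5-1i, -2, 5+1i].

x[n] = (1/4) Σ(k=0 to 3) X[k] · e^(2πikn/4)

Computing each x[n]:
x[0] = 2
x[1] = 1
x[2] = -3
x[3] = 0

x = [2, 1, -3, 0]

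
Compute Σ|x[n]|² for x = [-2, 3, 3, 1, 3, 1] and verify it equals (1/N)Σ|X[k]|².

Time domain:
Σ|x[n]|² = |-2|² + |3|² + |3|² + |1|² + |3|² + |1|² = 33.0000

Frequency domain:
(1/6)Σ|X[k]|² = (1/6)(|9|² + |-4.0000-1.7321i|² + |-6.0000-1.7321i|² + |-1|² + |-6.0000+1.7321i|² + |-4.0000+1.7321i|²) = (1/6)·198.0000 = 33.0000

Both sides agree, confirming Parseval's theorem.

Σ|x[n]|² = (1/N)Σ|X[k]|² = 33.0000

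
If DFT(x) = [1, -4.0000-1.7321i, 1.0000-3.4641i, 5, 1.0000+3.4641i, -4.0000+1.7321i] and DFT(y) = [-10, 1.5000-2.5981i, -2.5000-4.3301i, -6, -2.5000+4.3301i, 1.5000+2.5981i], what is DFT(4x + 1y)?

By linearity: DFT(4x + 1y) = 4·DFT(x) + 1·DFT(y)
= 4·[1, -4.0000-1.7321i, 1.0000-3.4641i, 5, 1.0000+3.4641i, -4.0000+1.7321i] + 1·[-10, 1.5000-2.5981i, -2.5000-4.3301i, -6, -2.5000+4.3301i, 1.5000+2.5981i]

Computing element-wise:
Z[0] = 4·(1) + 1·(-10) = -6
Z[1] = 4·(-4.0000-1.7321i) + 1·(1.5000-2.5981i) = -14.5000-9.5265i
Z[2] = 4·(1.0000-3.4641i) + 1·(-2.5000-4.3301i) = 1.5000-18.1865i
Z[3] = 4·(5) + 1·(-6) = 14
Z[4] = 4·(1.0000+3.4641i) + 1·(-2.5000+4.3301i) = 1.5000+18.1865i
Z[5] = 4·(-4.0000+1.7321i) + 1·(1.5000+2.5981i) = -14.5000+9.5265i

DFT(4x + 1y) = 4·X + 1·Y = [-6, -14.5000-9.5265i, 1.5000-18.1865i, 14, 1.5000+18.1865i, -14.5000+9.5265i]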